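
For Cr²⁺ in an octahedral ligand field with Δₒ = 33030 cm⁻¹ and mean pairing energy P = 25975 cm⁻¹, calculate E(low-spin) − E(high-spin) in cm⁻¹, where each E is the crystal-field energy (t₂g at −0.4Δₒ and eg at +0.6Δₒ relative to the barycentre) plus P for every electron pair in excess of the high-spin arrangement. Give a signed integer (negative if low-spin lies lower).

-7055

Cr sits in group 6; removing 2 electrons leaves Cr²⁺ with 6 − 2 = 4 d electrons.
In the high-spin limit (t₂g³ eg¹) the orbital term is -0.6Δₒ = -19818 cm⁻¹, with no excess pairing.
For low-spin the configuration is t₂g⁴ eg⁰: orbital energy -1.6 × 33030 = -52848 cm⁻¹, and 1 additional pair relative to high-spin adds 25975 cm⁻¹, giving -26873 cm⁻¹.
The difference is -26873 − (-19818) = -7055 cm⁻¹, so low-spin lies lower.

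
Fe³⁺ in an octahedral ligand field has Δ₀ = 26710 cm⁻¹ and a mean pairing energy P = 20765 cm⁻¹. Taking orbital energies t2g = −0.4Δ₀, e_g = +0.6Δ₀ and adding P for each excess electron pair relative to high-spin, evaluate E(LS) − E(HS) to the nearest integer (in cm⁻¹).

-11890

Fe³⁺: group 8, so d-count = 8 − 3 = 5.
High-spin: t2g^3 e_g^2, CFSE = 0.0Δ₀ = 0 cm⁻¹.
For low-spin the configuration is t2g^5 e_g^0: orbital energy -2.0 × 26710 = -53420 cm⁻¹, and 2 additional pairs relative to high-spin add 41530 cm⁻¹, giving -11890 cm⁻¹.
Thus E(LS) − E(HS) = -11890 cm⁻¹.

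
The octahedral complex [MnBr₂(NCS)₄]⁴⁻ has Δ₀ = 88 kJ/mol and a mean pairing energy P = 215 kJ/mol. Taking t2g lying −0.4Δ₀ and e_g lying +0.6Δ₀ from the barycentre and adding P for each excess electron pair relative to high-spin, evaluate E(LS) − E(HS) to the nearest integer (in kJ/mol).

Ligand charges: 2×(-1) from Br⁻ and 4×(-1) from NCS⁻ sum to -6; with overall charge -4, Mn is +2.
Mn is in group 7, so Mn²⁺ is d⁵ (7 − 2 = 5).
In the high-spin limit (t2g^3 e_g^2) the orbital term is 0.0Δ₀ = 0 kJ/mol, with no excess pairing.
For low-spin the configuration is t2g^5 e_g^0: orbital energy -2.0 × 88 = -176 kJ/mol, and 2 additional pairs relative to high-spin add 430 kJ/mol, giving 254 kJ/mol.
The difference is 254 − (0) = 254 kJ/mol, so high-spin lies lower.

254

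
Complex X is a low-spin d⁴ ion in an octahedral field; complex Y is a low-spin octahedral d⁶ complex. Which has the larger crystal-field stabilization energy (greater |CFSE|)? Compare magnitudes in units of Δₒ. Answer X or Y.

X: t₂g⁴ eg⁰, CFSE = -1.6Δₒ.
Y: t2g^6 e_g^0, CFSE = -2.4Δₒ.
So Y has the larger |CFSE|.

Y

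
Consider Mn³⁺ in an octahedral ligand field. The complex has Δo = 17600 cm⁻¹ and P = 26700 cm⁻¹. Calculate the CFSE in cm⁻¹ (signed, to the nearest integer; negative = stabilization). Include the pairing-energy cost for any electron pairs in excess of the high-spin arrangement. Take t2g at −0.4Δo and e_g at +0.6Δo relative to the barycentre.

-10560

Mn sits in group 7; removing 3 electrons leaves Mn³⁺ with 7 − 3 = 4 d electrons.
Since Δo = 17600 cm⁻¹ < P = 26700 cm⁻¹, the complex adopts the high-spin configuration.
Filling d⁴ accordingly: t2g^3 e_g^1.
Orbital CFSE = -0.6Δo = -0.6 × 17600 = -10560 cm⁻¹.
High-spin has no excess pairs, so no pairing correction applies.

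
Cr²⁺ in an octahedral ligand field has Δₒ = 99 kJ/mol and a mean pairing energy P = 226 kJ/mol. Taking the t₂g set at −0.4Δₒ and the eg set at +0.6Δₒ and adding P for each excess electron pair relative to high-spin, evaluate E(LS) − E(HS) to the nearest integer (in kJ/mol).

127

Cr sits in group 6; removing 2 electrons leaves Cr²⁺ with 6 − 2 = 4 d electrons.
High-spin d⁴ fills as t₂g³ eg¹ with CFSE 3(−0.4) + 1(+0.6) = -0.6Δₒ = -59 kJ/mol.
For low-spin the configuration is t₂g⁴ eg⁰: orbital energy -1.6 × 99 = -158 kJ/mol, and 1 additional pair relative to high-spin adds 226 kJ/mol, giving 68 kJ/mol.
Thus E(LS) − E(HS) = 127 kJ/mol.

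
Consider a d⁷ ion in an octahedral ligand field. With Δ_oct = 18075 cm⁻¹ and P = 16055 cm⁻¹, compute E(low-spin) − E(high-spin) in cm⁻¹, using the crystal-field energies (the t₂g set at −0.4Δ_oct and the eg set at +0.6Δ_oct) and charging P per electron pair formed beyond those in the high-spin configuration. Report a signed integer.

High-spin: t₂g⁵ eg², CFSE = -0.8Δ_oct = -14460 cm⁻¹.
Low-spin t₂g⁶ eg¹ gives -1.8Δ_oct = -32535 cm⁻¹, but forming 1 extra pair costs 1P = 16055 cm⁻¹, so E(LS) = -32535 + 16055 = -16480 cm⁻¹.
E(LS) − E(HS) = -16480 − (-14460) = -2020 cm⁻¹.

-2020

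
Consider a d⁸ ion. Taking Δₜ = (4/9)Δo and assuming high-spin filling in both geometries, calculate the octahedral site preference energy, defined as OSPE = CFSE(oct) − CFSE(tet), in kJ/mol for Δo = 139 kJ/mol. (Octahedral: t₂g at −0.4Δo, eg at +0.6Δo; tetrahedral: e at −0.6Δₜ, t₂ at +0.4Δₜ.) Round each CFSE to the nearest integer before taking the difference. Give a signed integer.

Octahedral high-spin t2g^6 e_g^2: CFSE = -1.2 × 139 = -167 kJ/mol.
Tetrahedral e^4 t2^4 gives -0.8Δₜ = -0.8 × (4/9) × 139 = -49 kJ/mol.
OSPE = CFSE(oct) − CFSE(tet) = -167 − (-49) = -118 kJ/mol.

-118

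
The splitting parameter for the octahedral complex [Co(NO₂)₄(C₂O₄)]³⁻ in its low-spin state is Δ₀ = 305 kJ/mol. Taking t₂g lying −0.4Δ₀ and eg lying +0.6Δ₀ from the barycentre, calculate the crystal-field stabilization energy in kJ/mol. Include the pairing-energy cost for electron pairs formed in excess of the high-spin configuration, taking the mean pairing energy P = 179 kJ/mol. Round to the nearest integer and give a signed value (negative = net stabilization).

-374

Ligand charges: 4×(-1) from NO₂⁻ and 1×(-2) from C₂O₄²⁻ sum to -6; with overall charge -3, Co is +3.
Co sits in group 9; removing 3 electrons leaves Co³⁺ with 9 − 3 = 6 d electrons.
Configuration: t₂g⁶ eg⁰.
Orbital CFSE = 6(-0.4) + 0(0.6) = -2.4Δ₀ = -2.4 × 305 = -732 kJ/mol.
Pairing penalty: 3 pairs vs 1 in the high-spin reference → 2 extra × P = 358 kJ/mol.
Combining: -732 + 358 = -374 kJ/mol.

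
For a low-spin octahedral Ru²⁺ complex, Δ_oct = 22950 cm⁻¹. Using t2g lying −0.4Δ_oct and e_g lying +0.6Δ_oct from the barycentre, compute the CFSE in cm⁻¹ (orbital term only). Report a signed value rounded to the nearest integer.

-55080

Ru²⁺: group 8, so d-count = 8 − 2 = 6.
Configuration: t2g^6 e_g^0.
CFSE(orbital) = 6×(-0.4Δ_oct) + 0×(0.6Δ_oct) = -2.4Δ_oct; with Δ_oct = 22950 cm⁻¹ that is -55080 cm⁻¹.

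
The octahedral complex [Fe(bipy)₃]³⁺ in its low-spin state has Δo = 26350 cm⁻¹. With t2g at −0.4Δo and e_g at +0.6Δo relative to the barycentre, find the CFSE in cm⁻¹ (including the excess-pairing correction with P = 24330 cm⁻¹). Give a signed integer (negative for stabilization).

bipy is neutral, so the +3 overall charge sits on Fe: oxidation state +3.
Fe sits in group 8; removing 3 electrons leaves Fe³⁺ with 8 − 3 = 5 d electrons.
The d⁵ electrons fill as t2g^5 e_g^0.
CFSE(orbital) = 5×(-0.4Δo) + 0×(0.6Δo) = -2.0Δo; with Δo = 26350 cm⁻¹ that is -52700 cm⁻¹.
Relative to high-spin t2g^3 e_g^2 (0 paired), the low-spin configuration has 2 additional pairs, contributing +2 × 24330 = +48660 cm⁻¹.
Combining: -52700 + 48660 = -4040 cm⁻¹.

-4040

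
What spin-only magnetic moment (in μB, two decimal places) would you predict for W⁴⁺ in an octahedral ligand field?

2.83 μB

Group 6 minus oxidation state +4 gives a d² configuration for W⁴⁺.
Configuration: t2g^2 e_g^0 → 2 unpaired electrons.
μ(spin-only) = √[2(2+2)] = √8 ≈ 2.83 μB.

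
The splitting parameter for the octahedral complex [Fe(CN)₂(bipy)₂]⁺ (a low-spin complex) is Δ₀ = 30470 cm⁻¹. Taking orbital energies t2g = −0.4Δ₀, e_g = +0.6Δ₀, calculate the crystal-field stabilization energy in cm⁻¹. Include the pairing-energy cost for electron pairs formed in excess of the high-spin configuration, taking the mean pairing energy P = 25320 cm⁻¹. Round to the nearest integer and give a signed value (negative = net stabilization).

Ligand charges: 2×(-1) from CN⁻ and 2×(+0) from bipy sum to -2; with overall charge +1, Fe is +3.
Fe sits in group 8; removing 3 electrons leaves Fe³⁺ with 8 − 3 = 5 d electrons.
The d⁵ electrons fill as t2g^5 e_g^0.
CFSE(orbital) = 5×(-0.4Δ₀) + 0×(0.6Δ₀) = -2.0Δ₀; with Δ₀ = 30470 cm⁻¹ that is -60940 cm⁻¹.
High-spin d⁵ would be t2g^3 e_g^2 with 0 pairs; low-spin has 2, so 2 excess pairs cost +2P = +50640 cm⁻¹.
Overall CFSE = -60940 + 50640 = -10300 cm⁻¹.

-10300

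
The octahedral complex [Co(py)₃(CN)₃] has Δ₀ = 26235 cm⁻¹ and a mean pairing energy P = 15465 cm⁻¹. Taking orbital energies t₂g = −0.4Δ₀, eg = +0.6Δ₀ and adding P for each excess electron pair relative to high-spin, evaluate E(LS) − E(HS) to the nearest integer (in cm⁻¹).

Ligand charges: 3×(+0) from py and 3×(-1) from CN⁻ sum to -3; with overall charge +0, Co is +3.
Group 9 minus oxidation state +3 gives a d⁶ configuration for Co³⁺.
High-spin d⁶ fills as t₂g⁴ eg² with CFSE 4(−0.4) + 2(+0.6) = -0.4Δ₀ = -10494 cm⁻¹.
Low-spin t₂g⁶ eg⁰ gives -2.4Δ₀ = -62964 cm⁻¹, but forming 2 extra pairs costs 2P = 30930 cm⁻¹, so E(LS) = -62964 + 30930 = -32034 cm⁻¹.
Thus E(LS) − E(HS) = -21540 cm⁻¹.

-21540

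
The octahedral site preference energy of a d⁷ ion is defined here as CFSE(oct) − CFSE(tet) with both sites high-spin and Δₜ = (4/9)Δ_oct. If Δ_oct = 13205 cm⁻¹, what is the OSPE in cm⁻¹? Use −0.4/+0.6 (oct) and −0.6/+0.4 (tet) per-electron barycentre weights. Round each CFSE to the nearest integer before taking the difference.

In an octahedral site d⁷ (HS) is t2g^5 e_g^2, giving CFSE(oct) = -0.8Δ_oct = -10564 cm⁻¹.
Tetrahedral e^4 t2^3 gives -1.2Δₜ = -1.2 × (4/9) × 13205 = -7043 cm⁻¹.
OSPE = CFSE(oct) − CFSE(tet) = -10564 − (-7043) = -3521 cm⁻¹.

-3521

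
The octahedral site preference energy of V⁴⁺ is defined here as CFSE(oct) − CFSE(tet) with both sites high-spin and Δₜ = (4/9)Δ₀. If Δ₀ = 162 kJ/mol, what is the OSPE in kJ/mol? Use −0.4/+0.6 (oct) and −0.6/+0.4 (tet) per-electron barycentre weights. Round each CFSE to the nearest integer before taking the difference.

-22

V sits in group 5; removing 4 electrons leaves V⁴⁺ with 5 − 4 = 1 d electrons.
Octahedral high-spin t₂g¹ eg⁰: CFSE = -0.4 × 162 = -65 kJ/mol.
Tetrahedral: e¹ t₂⁰, CFSE = 1(−0.6) + 0(+0.4) = -0.6Δₜ = -0.6 × (4/9) × 162 = -43 kJ/mol.
OSPE = CFSE(oct) − CFSE(tet) = -65 − (-43) = -22 kJ/mol.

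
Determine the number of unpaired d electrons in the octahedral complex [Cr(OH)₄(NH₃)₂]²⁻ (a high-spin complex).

4

Ligand charges: 4×(-1) from OH⁻ and 2×(+0) from NH₃ sum to -4; with overall charge -2, Cr is +2.
Cr is in group 6, so Cr²⁺ is d⁴ (6 − 2 = 4).
Configuration: t2g^3 e_g^1, giving 4 unpaired electrons.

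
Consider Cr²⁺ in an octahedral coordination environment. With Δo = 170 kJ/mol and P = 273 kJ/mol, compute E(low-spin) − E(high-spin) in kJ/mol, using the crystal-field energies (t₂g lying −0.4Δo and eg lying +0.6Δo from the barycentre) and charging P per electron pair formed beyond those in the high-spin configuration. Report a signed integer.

103

Cr is in group 6, so Cr²⁺ is d⁴ (6 − 2 = 4).
High-spin: t₂g³ eg¹, CFSE = -0.6Δo = -102 kJ/mol.
Low-spin: t₂g⁴ eg⁰, orbital CFSE = -1.6Δo = -272 kJ/mol; plus 1 excess pair × P = +273 kJ/mol; total 1 kJ/mol.
Thus E(LS) − E(HS) = 103 kJ/mol.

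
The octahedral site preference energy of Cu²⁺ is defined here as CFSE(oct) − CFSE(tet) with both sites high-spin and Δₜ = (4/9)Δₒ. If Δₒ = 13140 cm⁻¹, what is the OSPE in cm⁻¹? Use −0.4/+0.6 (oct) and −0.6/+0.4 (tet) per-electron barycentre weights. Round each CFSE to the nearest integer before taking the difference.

Cu is in group 11, so Cu²⁺ is d⁹ (11 − 2 = 9).
In an octahedral site d⁹ (HS) is t2g^6 e_g^3, giving CFSE(oct) = -0.6Δₒ = -7884 cm⁻¹.
In a tetrahedral site the filling is e^4 t2^5: CFSE(tet) = -0.4Δₜ = -0.4 × (4/9)(13140) = -2336 cm⁻¹.
OSPE = -7884 − (-2336) = -5548 cm⁻¹.

-5548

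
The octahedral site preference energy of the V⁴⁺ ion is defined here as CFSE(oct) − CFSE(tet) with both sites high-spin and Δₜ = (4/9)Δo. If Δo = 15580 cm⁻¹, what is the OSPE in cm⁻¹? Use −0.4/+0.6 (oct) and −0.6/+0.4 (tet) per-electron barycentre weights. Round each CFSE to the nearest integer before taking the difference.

V is in group 5, so V⁴⁺ is d¹ (5 − 4 = 1).
Octahedral (high-spin): t₂g¹ eg⁰, CFSE = 1(−0.4) + 0(+0.6) = -0.4Δo = -0.4 × 15580 = -6232 cm⁻¹.
In a tetrahedral site the filling is e¹ t₂⁰: CFSE(tet) = -0.6Δₜ = -0.6 × (4/9)(15580) = -4155 cm⁻¹.
OSPE = -6232 − (-4155) = -2077 cm⁻¹.

-2077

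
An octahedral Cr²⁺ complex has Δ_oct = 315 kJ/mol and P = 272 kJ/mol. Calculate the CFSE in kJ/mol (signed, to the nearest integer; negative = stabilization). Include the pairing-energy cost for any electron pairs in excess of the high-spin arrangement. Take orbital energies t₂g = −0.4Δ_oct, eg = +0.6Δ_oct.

-232

Cr is in group 6, so Cr²⁺ is d⁴ (6 − 2 = 4).
Here Δ_oct > P (315 > 272), so the low-spin state is favoured.
Configuration: t₂g⁴ eg⁰.
Orbital CFSE = -1.6Δ_oct = -1.6 × 315 = -504 kJ/mol.
Excess pairs vs high-spin: 1 − 0 = 1; pairing cost = +272 kJ/mol.
Net CFSE = -504 + 272 = -232 kJ/mol.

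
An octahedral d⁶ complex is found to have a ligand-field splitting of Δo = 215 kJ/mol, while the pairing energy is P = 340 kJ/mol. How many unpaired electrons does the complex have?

4

Here Δo < P (215 < 340), so the high-spin state is favoured.
Configuration: t₂g⁴ eg².
Unpaired electrons: 4.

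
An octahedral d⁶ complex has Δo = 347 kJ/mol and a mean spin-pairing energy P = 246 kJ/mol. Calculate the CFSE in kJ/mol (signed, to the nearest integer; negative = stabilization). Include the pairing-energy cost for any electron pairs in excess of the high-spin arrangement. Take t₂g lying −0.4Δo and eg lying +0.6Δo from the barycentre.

-341

Δo > P, so pairing is preferred: the ground state is low-spin.
Configuration: t₂g⁶ eg⁰.
Orbital CFSE = -2.4Δo = -2.4 × 347 = -833 kJ/mol.
Excess pairs vs high-spin: 3 − 1 = 2; pairing cost = +492 kJ/mol.
Net CFSE = -833 + 492 = -341 kJ/mol.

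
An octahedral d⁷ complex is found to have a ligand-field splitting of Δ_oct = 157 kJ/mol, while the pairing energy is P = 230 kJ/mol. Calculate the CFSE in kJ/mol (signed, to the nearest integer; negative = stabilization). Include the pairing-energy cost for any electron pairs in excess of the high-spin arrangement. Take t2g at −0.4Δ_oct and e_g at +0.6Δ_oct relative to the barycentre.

-126

Δ_oct < P, so pairing is avoided: the ground state is high-spin.
Filling d⁷ accordingly: t2g^5 e_g^2.
Orbital CFSE = -0.8Δ_oct = -0.8 × 157 = -126 kJ/mol.
High-spin has no excess pairs, so no pairing correction applies.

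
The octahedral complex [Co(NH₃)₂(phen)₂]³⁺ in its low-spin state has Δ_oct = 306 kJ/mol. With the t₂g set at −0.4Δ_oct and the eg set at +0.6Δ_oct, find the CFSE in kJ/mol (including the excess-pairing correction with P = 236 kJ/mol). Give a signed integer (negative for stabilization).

Ligand charges: 2×(+0) from NH₃ and 2×(+0) from phen sum to +0; with overall charge +3, Co is +3.
Co is in group 9, so Co³⁺ is d⁶ (9 − 3 = 6).
Configuration: t₂g⁶ eg⁰.
Orbital CFSE = 6(-0.4) + 0(0.6) = -2.4Δ_oct = -2.4 × 306 = -734 kJ/mol.
High-spin d⁶ would be t₂g⁴ eg² with 1 pair; low-spin has 3, so 2 excess pairs cost +2P = +472 kJ/mol.
Overall CFSE = -734 + 472 = -262 kJ/mol.

-262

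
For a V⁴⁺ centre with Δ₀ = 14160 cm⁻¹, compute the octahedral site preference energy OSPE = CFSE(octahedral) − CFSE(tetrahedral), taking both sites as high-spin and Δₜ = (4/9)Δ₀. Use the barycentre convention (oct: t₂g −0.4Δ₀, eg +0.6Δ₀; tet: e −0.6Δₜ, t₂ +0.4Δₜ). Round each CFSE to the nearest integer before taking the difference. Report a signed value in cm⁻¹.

-1888

V is in group 5, so V⁴⁺ is d¹ (5 − 4 = 1).
Octahedral (high-spin): t₂g¹ eg⁰, CFSE = 1(−0.4) + 0(+0.6) = -0.4Δ₀ = -0.4 × 14160 = -5664 cm⁻¹.
In a tetrahedral site the filling is e¹ t₂⁰: CFSE(tet) = -0.6Δₜ = -0.6 × (4/9)(14160) = -3776 cm⁻¹.
OSPE = -5664 − (-3776) = -1888 cm⁻¹.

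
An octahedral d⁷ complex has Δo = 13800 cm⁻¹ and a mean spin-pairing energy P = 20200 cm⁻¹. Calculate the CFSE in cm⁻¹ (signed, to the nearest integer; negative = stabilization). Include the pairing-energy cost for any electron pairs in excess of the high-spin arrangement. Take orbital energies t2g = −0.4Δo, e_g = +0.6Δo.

-11040

Δo < P, so pairing is avoided: the ground state is high-spin.
Configuration: t2g^5 e_g^2.
Orbital CFSE = -0.8Δo = -0.8 × 13800 = -11040 cm⁻¹.
High-spin has no excess pairs, so no pairing correction applies.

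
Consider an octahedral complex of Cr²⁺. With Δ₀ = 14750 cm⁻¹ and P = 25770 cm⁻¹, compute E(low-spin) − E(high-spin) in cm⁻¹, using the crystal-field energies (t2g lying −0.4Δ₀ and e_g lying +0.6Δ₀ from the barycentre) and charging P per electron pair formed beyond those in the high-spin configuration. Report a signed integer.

11020

Cr²⁺: group 6, so d-count = 6 − 2 = 4.
In the high-spin limit (t2g^3 e_g^1) the orbital term is -0.6Δ₀ = -8850 cm⁻¹, with no excess pairing.
For low-spin the configuration is t2g^4 e_g^0: orbital energy -1.6 × 14750 = -23600 cm⁻¹, and 1 additional pair relative to high-spin adds 25770 cm⁻¹, giving 2170 cm⁻¹.
The difference is 2170 − (-8850) = 11020 cm⁻¹, so high-spin lies lower.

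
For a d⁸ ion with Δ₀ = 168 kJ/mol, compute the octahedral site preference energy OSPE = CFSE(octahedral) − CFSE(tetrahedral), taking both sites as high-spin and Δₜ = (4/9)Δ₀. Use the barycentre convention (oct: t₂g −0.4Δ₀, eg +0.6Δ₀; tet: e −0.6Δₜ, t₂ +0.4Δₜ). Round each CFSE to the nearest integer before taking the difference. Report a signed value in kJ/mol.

Octahedral (high-spin): t₂g⁶ eg², CFSE = 6(−0.4) + 2(+0.6) = -1.2Δ₀ = -1.2 × 168 = -202 kJ/mol.
Tetrahedral e⁴ t₂⁴ gives -0.8Δₜ = -0.8 × (4/9) × 168 = -60 kJ/mol.
OSPE = -202 − (-60) = -142 kJ/mol.

-142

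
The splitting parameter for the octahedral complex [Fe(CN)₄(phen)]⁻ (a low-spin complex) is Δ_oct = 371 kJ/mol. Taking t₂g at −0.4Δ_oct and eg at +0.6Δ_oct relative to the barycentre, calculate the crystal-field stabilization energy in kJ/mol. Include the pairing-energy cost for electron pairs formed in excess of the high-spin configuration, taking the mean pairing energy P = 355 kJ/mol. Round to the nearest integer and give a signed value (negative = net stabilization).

-32

Ligand charges: 4×(-1) from CN⁻ and 1×(+0) from phen sum to -4; with overall charge -1, Fe is +3.
Fe sits in group 8; removing 3 electrons leaves Fe³⁺ with 8 − 3 = 5 d electrons.
Configuration: t₂g⁵ eg⁰.
Orbital CFSE = 5(-0.4) + 0(0.6) = -2.0Δ_oct = -2.0 × 371 = -742 kJ/mol.
Relative to high-spin t₂g³ eg² (0 paired), the low-spin configuration has 2 additional pairs, contributing +2 × 355 = +710 kJ/mol.
Overall CFSE = -742 + 710 = -32 kJ/mol.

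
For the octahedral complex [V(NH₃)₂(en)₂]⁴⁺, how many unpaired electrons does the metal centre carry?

Ligand charges: 2×(+0) from NH₃ and 2×(+0) from en sum to +0; with overall charge +4, V is +4.
V⁴⁺: group 5, so d-count = 5 − 4 = 1.
Configuration: t₂g¹ eg⁰, giving 1 unpaired electron.

1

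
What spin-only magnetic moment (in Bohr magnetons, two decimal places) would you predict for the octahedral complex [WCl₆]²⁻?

Each Cl⁻ contributes -1; 6 × (-1) = -6. With overall charge -2, W is in the +4 oxidation state.
W sits in group 6; removing 4 electrons leaves W⁴⁺ with 6 − 4 = 2 d electrons.
Configuration: t2g^2 e_g^0 → 2 unpaired electrons.
μ(spin-only) = √[2(2+2)] = √8 ≈ 2.83 Bohr magnetons.

2.83 Bohr magnetons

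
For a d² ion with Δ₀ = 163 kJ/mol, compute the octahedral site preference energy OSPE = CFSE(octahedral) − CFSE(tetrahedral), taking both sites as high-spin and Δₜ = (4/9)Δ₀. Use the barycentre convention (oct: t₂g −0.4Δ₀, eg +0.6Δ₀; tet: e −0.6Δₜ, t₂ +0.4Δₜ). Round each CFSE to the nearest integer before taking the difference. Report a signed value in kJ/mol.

-43

Octahedral (high-spin): t₂g² eg⁰, CFSE = 2(−0.4) + 0(+0.6) = -0.8Δ₀ = -0.8 × 163 = -130 kJ/mol.
Tetrahedral: e² t₂⁰, CFSE = 2(−0.6) + 0(+0.4) = -1.2Δₜ = -1.2 × (4/9) × 163 = -87 kJ/mol.
OSPE = CFSE(oct) − CFSE(tet) = -130 − (-87) = -43 kJ/mol.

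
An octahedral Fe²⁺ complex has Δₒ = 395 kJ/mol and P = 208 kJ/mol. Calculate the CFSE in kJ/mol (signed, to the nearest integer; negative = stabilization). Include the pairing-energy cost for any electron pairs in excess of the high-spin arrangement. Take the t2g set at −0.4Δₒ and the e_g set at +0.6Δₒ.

-532

Group 8 minus oxidation state +2 gives a d⁶ configuration for Fe²⁺.
Here Δₒ > P (395 > 208), so the low-spin state is favoured.
Configuration: t2g^6 e_g^0.
Orbital CFSE = -2.4Δₒ = -2.4 × 395 = -948 kJ/mol.
Excess pairs vs high-spin: 3 − 1 = 2; pairing cost = +416 kJ/mol.
Net CFSE = -948 + 416 = -532 kJ/mol.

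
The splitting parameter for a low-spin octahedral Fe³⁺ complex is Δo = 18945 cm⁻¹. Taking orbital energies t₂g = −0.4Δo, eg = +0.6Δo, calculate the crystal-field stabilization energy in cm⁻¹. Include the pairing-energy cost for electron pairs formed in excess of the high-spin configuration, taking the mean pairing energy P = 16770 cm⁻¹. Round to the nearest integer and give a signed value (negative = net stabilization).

Group 8 minus oxidation state +3 gives a d⁵ configuration for Fe³⁺.
Electron filling gives t₂g⁵ eg⁰.
Orbital CFSE = 5(-0.4) + 0(0.6) = -2.0Δo = -2.0 × 18945 = -37890 cm⁻¹.
Relative to high-spin t₂g³ eg² (0 paired), the low-spin configuration has 2 additional pairs, contributing +2 × 16770 = +33540 cm⁻¹.
Overall CFSE = -37890 + 33540 = -4350 cm⁻¹.

-4350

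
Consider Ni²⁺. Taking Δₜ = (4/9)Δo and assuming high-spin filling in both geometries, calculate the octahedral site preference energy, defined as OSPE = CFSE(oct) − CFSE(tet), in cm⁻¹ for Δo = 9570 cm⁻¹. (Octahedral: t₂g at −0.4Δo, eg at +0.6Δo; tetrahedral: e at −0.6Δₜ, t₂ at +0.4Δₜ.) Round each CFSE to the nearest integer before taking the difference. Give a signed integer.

-8081

Ni sits in group 10; removing 2 electrons leaves Ni²⁺ with 10 − 2 = 8 d electrons.
In an octahedral site d⁸ (HS) is t2g^6 e_g^2, giving CFSE(oct) = -1.2Δo = -11484 cm⁻¹.
Tetrahedral: e^4 t2^4, CFSE = 4(−0.6) + 4(+0.4) = -0.8Δₜ = -0.8 × (4/9) × 9570 = -3403 cm⁻¹.
Subtracting, OSPE = -11484 − (-3403) = -8081 cm⁻¹.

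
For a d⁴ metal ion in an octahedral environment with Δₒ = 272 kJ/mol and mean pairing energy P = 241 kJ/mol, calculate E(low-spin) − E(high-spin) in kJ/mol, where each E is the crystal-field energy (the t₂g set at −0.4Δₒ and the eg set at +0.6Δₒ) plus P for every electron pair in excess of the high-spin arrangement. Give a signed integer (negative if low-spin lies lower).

-31

High-spin: t₂g³ eg¹, CFSE = -0.6Δₒ = -163 kJ/mol.
Low-spin t₂g⁴ eg⁰ gives -1.6Δₒ = -435 kJ/mol, but forming 1 extra pair costs 1P = 241 kJ/mol, so E(LS) = -435 + 241 = -194 kJ/mol.
E(LS) − E(HS) = -194 − (-163) = -31 kJ/mol.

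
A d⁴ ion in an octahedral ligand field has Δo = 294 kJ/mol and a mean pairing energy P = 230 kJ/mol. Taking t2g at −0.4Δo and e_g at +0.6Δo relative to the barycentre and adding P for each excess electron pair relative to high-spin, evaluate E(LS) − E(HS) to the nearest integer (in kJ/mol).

High-spin d⁴ fills as t2g^3 e_g^1 with CFSE 3(−0.4) + 1(+0.6) = -0.6Δo = -176 kJ/mol.
For low-spin the configuration is t2g^4 e_g^0: orbital energy -1.6 × 294 = -470 kJ/mol, and 1 additional pair relative to high-spin adds 230 kJ/mol, giving -240 kJ/mol.
Thus E(LS) − E(HS) = -64 kJ/mol.

-64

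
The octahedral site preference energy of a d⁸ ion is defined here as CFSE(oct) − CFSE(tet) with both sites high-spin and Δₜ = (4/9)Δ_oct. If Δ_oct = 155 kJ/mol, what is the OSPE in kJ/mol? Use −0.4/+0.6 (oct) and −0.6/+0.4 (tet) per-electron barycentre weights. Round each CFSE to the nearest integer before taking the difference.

-131

Octahedral high-spin t2g^6 e_g^2: CFSE = -1.2 × 155 = -186 kJ/mol.
Tetrahedral: e^4 t2^4, CFSE = 4(−0.6) + 4(+0.4) = -0.8Δₜ = -0.8 × (4/9) × 155 = -55 kJ/mol.
Subtracting, OSPE = -186 − (-55) = -131 kJ/mol.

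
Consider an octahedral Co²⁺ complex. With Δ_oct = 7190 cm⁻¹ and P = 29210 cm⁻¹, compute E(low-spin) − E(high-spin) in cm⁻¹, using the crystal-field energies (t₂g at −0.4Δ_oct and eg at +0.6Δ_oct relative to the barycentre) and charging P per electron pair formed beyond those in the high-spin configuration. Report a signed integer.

Co is in group 9, so Co²⁺ is d⁷ (9 − 2 = 7).
In the high-spin limit (t₂g⁵ eg²) the orbital term is -0.8Δ_oct = -5752 cm⁻¹, with no excess pairing.
For low-spin the configuration is t₂g⁶ eg¹: orbital energy -1.8 × 7190 = -12942 cm⁻¹, and 1 additional pair relative to high-spin adds 29210 cm⁻¹, giving 16268 cm⁻¹.
The difference is 16268 − (-5752) = 22020 cm⁻¹, so high-spin lies lower.

22020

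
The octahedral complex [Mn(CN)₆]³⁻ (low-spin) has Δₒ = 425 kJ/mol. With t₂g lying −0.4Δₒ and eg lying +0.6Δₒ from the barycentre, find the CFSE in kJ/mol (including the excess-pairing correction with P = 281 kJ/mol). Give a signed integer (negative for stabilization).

Each CN⁻ contributes -1; 6 × (-1) = -6. With overall charge -3, Mn is in the +3 oxidation state.
Mn³⁺: group 7, so d-count = 7 − 3 = 4.
Configuration: t₂g⁴ eg⁰.
CFSE(orbital) = 4×(-0.4Δₒ) + 0×(0.6Δₒ) = -1.6Δₒ; with Δₒ = 425 kJ/mol that is -680 kJ/mol.
High-spin d⁴ would be t₂g³ eg¹ with 0 pairs; low-spin has 1, so 1 excess pair costs +1P = +281 kJ/mol.
Overall CFSE = -680 + 281 = -399 kJ/mol.

-399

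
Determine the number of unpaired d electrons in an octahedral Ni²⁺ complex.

2

Ni is in group 10, so Ni²⁺ is d⁸ (10 − 2 = 8).
For octahedral d⁸ the high- and low-spin configurations coincide.
Configuration: t₂g⁶ eg², giving 2 unpaired electrons.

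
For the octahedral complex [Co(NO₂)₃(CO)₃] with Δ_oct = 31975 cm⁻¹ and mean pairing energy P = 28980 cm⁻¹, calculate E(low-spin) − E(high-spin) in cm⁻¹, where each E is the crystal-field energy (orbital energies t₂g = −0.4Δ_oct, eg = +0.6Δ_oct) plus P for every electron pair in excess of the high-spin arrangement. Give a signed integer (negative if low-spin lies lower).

Ligand charges: 3×(-1) from NO₂⁻ and 3×(+0) from CO sum to -3; with overall charge +0, Co is +3.
Group 9 minus oxidation state +3 gives a d⁶ configuration for Co³⁺.
High-spin d⁶ fills as t₂g⁴ eg² with CFSE 4(−0.4) + 2(+0.6) = -0.4Δ_oct = -12790 cm⁻¹.
Low-spin: t₂g⁶ eg⁰, orbital CFSE = -2.4Δ_oct = -76740 cm⁻¹; plus 2 excess pairs × P = +57960 cm⁻¹; total -18780 cm⁻¹.
The difference is -18780 − (-12790) = -5990 cm⁻¹, so low-spin lies lower.

-5990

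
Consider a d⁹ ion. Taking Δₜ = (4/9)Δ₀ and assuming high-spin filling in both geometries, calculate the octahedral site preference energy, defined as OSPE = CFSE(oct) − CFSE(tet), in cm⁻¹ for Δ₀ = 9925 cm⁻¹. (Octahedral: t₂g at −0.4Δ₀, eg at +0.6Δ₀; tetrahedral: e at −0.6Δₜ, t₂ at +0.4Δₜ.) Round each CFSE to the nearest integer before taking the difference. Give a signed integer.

Octahedral (high-spin): t2g^6 e_g^3, CFSE = 6(−0.4) + 3(+0.6) = -0.6Δ₀ = -0.6 × 9925 = -5955 cm⁻¹.
Tetrahedral e^4 t2^5 gives -0.4Δₜ = -0.4 × (4/9) × 9925 = -1764 cm⁻¹.
OSPE = CFSE(oct) − CFSE(tet) = -5955 − (-1764) = -4191 cm⁻¹.

-4191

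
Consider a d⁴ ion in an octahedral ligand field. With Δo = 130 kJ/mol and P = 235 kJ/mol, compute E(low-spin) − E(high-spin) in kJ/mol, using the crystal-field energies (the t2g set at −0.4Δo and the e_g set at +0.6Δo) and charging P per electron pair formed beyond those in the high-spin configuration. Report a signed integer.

High-spin d⁴ fills as t2g^3 e_g^1 with CFSE 3(−0.4) + 1(+0.6) = -0.6Δo = -78 kJ/mol.
Low-spin: t2g^4 e_g^0, orbital CFSE = -1.6Δo = -208 kJ/mol; plus 1 excess pair × P = +235 kJ/mol; total 27 kJ/mol.
Thus E(LS) − E(HS) = 105 kJ/mol.

105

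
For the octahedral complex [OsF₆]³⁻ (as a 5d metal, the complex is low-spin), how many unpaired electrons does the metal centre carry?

1

Each F⁻ contributes -1; 6 × (-1) = -6. With overall charge -3, Os is in the +3 oxidation state.
Group 8 minus oxidation state +3 gives a d⁵ configuration for Os³⁺.
Configuration: t2g^5 e_g^0, giving 1 unpaired electron.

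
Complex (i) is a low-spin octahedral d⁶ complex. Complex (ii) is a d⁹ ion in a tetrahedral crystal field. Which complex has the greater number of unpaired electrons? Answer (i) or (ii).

(ii)

(i): t2g^6 e_g^0 → 0 unpaired.
(ii): Tetrahedral splitting is small, so the complex is high-spin; e⁴ t₂⁵ → 1 unpaired.
So (ii) has more unpaired electrons.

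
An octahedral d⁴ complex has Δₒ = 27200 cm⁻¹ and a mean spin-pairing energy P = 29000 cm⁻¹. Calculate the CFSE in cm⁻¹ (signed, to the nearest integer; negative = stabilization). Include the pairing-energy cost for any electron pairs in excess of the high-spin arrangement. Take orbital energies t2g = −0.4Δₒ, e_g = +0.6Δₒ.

-16320

Since Δₒ = 27200 cm⁻¹ < P = 29000 cm⁻¹, the complex adopts the high-spin configuration.
That gives t2g^3 e_g^1.
Orbital CFSE = -0.6Δₒ = -0.6 × 27200 = -16320 cm⁻¹.
High-spin has no excess pairs, so no pairing correction applies.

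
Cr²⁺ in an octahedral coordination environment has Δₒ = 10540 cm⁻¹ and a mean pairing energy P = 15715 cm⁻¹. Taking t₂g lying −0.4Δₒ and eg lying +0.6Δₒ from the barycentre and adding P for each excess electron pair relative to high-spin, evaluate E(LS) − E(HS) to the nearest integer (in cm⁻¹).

Group 6 minus oxidation state +2 gives a d⁴ configuration for Cr²⁺.
High-spin d⁴ fills as t₂g³ eg¹ with CFSE 3(−0.4) + 1(+0.6) = -0.6Δₒ = -6324 cm⁻¹.
Low-spin: t₂g⁴ eg⁰, orbital CFSE = -1.6Δₒ = -16864 cm⁻¹; plus 1 excess pair × P = +15715 cm⁻¹; total -1149 cm⁻¹.
Thus E(LS) − E(HS) = 5175 cm⁻¹.

5175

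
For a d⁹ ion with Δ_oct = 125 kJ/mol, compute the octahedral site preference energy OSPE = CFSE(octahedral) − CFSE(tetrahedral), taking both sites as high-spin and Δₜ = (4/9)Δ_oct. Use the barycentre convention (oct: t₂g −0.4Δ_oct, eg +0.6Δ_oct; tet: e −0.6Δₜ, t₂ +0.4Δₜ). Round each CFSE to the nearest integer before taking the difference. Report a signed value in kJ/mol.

Octahedral (high-spin): t2g^6 e_g^3, CFSE = 6(−0.4) + 3(+0.6) = -0.6Δ_oct = -0.6 × 125 = -75 kJ/mol.
Tetrahedral: e^4 t2^5, CFSE = 4(−0.6) + 5(+0.4) = -0.4Δₜ = -0.4 × (4/9) × 125 = -22 kJ/mol.
OSPE = CFSE(oct) − CFSE(tet) = -75 − (-22) = -53 kJ/mol.

-53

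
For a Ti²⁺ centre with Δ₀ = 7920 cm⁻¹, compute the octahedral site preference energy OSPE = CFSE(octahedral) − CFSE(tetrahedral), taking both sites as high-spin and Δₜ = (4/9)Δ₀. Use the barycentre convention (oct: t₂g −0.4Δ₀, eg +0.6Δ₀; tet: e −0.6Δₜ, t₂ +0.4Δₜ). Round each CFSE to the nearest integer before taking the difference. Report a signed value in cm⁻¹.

Ti is in group 4, so Ti²⁺ is d² (4 − 2 = 2).
Octahedral (high-spin): t₂g² eg⁰, CFSE = 2(−0.4) + 0(+0.6) = -0.8Δ₀ = -0.8 × 7920 = -6336 cm⁻¹.
In a tetrahedral site the filling is e² t₂⁰: CFSE(tet) = -1.2Δₜ = -1.2 × (4/9)(7920) = -4224 cm⁻¹.
Subtracting, OSPE = -6336 − (-4224) = -2112 cm⁻¹.

-2112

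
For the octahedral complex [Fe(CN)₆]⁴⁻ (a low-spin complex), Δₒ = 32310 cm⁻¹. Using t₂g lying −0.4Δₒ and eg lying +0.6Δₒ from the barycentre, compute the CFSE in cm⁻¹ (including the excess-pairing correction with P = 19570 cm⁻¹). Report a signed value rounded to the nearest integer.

-38404

Each CN⁻ contributes -1; 6 × (-1) = -6. With overall charge -4, Fe is in the +2 oxidation state.
Fe²⁺: group 8, so d-count = 8 − 2 = 6.
Electron filling gives t₂g⁶ eg⁰.
CFSE(orbital) = 6×(-0.4Δₒ) + 0×(0.6Δₒ) = -2.4Δₒ; with Δₒ = 32310 cm⁻¹ that is -77544 cm⁻¹.
Pairing penalty: 3 pairs vs 1 in the high-spin reference → 2 extra × P = 39140 cm⁻¹.
Combining: -77544 + 39140 = -38404 cm⁻¹.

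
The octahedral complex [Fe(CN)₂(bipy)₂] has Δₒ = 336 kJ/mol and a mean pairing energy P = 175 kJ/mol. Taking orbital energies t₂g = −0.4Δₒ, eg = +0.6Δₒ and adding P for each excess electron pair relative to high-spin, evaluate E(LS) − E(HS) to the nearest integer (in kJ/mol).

Ligand charges: 2×(-1) from CN⁻ and 2×(+0) from bipy sum to -2; with overall charge +0, Fe is +2.
Fe is in group 8, so Fe²⁺ is d⁶ (8 − 2 = 6).
High-spin: t₂g⁴ eg², CFSE = -0.4Δₒ = -134 kJ/mol.
Low-spin: t₂g⁶ eg⁰, orbital CFSE = -2.4Δₒ = -806 kJ/mol; plus 2 excess pairs × P = +350 kJ/mol; total -456 kJ/mol.
E(LS) − E(HS) = -456 − (-134) = -322 kJ/mol.

-322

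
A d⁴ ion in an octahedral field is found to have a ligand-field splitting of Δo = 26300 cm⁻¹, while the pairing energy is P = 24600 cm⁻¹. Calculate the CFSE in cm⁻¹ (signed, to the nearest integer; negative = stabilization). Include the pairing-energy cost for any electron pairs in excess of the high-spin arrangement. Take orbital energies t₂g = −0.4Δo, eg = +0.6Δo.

-17480

With Δo > P the complex is low-spin.
Configuration: t₂g⁴ eg⁰.
Orbital CFSE = -1.6Δo = -1.6 × 26300 = -42080 cm⁻¹.
Excess pairs vs high-spin: 1 − 0 = 1; pairing cost = +24600 cm⁻¹.
Net CFSE = -42080 + 24600 = -17480 cm⁻¹.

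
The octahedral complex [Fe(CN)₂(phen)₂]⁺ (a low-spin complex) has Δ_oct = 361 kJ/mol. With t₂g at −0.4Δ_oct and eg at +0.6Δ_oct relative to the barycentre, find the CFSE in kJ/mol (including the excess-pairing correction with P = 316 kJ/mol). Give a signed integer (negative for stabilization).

-90

Ligand charges: 2×(-1) from CN⁻ and 2×(+0) from phen sum to -2; with overall charge +1, Fe is +3.
Group 8 minus oxidation state +3 gives a d⁵ configuration for Fe³⁺.
The d⁵ electrons fill as t₂g⁵ eg⁰.
CFSE(orbital) = 5×(-0.4Δ_oct) + 0×(0.6Δ_oct) = -2.0Δ_oct; with Δ_oct = 361 kJ/mol that is -722 kJ/mol.
Relative to high-spin t₂g³ eg² (0 paired), the low-spin configuration has 2 additional pairs, contributing +2 × 316 = +632 kJ/mol.
Net CFSE = -722 + 632 = -90 kJ/mol.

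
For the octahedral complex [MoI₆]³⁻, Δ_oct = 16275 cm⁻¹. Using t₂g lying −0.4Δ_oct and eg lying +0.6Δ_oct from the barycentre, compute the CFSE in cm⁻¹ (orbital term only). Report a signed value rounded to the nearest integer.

-19530

Each I⁻ contributes -1; 6 × (-1) = -6. With overall charge -3, Mo is in the +3 oxidation state.
Mo sits in group 6; removing 3 electrons leaves Mo³⁺ with 6 − 3 = 3 d electrons.
The d³ electrons fill as t₂g³ eg⁰.
Orbital CFSE = 3(-0.4) + 0(0.6) = -1.2Δ_oct = -1.2 × 16275 = -19530 cm⁻¹.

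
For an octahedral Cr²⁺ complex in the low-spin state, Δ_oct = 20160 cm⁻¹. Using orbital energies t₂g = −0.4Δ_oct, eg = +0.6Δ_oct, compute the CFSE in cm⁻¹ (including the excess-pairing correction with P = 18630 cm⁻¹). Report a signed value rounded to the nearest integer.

-13626

Cr is in group 6, so Cr²⁺ is d⁴ (6 − 2 = 4).
Electron filling gives t₂g⁴ eg⁰.
CFSE(orbital) = 4×(-0.4Δ_oct) + 0×(0.6Δ_oct) = -1.6Δ_oct; with Δ_oct = 20160 cm⁻¹ that is -32256 cm⁻¹.
Pairing penalty: 1 pair vs 0 in the high-spin reference → 1 extra × P = 18630 cm⁻¹.
Combining: -32256 + 18630 = -13626 cm⁻¹.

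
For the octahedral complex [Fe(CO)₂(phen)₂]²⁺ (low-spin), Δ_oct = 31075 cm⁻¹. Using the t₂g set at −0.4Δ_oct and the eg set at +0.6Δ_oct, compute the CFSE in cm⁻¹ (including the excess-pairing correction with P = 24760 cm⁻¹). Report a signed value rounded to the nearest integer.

Ligand charges: 2×(+0) from CO and 2×(+0) from phen sum to +0; with overall charge +2, Fe is +2.
Group 8 minus oxidation state +2 gives a d⁶ configuration for Fe²⁺.
Electron filling gives t₂g⁶ eg⁰.
The orbital stabilization is -2.4Δ_oct = -2.4 × 31075 = -74580 cm⁻¹.
Pairing penalty: 3 pairs vs 1 in the high-spin reference → 2 extra × P = 49520 cm⁻¹.
Combining: -74580 + 49520 = -25060 cm⁻¹.

-25060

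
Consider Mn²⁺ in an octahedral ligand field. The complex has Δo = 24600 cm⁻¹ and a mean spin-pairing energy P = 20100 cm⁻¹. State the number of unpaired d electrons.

Mn is in group 7, so Mn²⁺ is d⁵ (7 − 2 = 5).
Here Δo > P (24600 > 20100), so the low-spin state is favoured.
Configuration: t₂g⁵ eg⁰.
Unpaired electrons: 1.

1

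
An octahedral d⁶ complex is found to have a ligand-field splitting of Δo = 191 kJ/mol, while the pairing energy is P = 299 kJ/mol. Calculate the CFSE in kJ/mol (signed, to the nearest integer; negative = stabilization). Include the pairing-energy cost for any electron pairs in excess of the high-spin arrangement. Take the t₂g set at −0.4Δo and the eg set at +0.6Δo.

-76

Δo < P, so pairing is avoided: the ground state is high-spin.
That gives t₂g⁴ eg².
Orbital CFSE = -0.4Δo = -0.4 × 191 = -76 kJ/mol.
High-spin has no excess pairs, so no pairing correction applies.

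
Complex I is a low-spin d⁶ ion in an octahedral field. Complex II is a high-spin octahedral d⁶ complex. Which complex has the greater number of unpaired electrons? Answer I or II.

I: t₂g⁶ eg⁰ → 0 unpaired.
II: t2g^4 e_g^2 → 4 unpaired.
So II has more unpaired electrons.

II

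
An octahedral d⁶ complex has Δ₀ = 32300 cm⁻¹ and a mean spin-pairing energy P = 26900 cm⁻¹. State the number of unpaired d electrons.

With Δ₀ > P the complex is low-spin.
Filling d⁶ accordingly: t2g^6 e_g^0.
Unpaired electrons: 0.

0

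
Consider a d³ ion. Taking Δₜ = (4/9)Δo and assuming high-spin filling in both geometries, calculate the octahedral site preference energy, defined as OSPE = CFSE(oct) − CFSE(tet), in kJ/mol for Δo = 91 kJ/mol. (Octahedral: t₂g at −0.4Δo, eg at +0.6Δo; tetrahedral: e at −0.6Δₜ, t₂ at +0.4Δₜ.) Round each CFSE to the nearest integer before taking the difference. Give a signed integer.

-77

Octahedral (high-spin): t2g^3 e_g^0, CFSE = 3(−0.4) + 0(+0.6) = -1.2Δo = -1.2 × 91 = -109 kJ/mol.
Tetrahedral: e^2 t2^1, CFSE = 2(−0.6) + 1(+0.4) = -0.8Δₜ = -0.8 × (4/9) × 91 = -32 kJ/mol.
OSPE = -109 − (-32) = -77 kJ/mol.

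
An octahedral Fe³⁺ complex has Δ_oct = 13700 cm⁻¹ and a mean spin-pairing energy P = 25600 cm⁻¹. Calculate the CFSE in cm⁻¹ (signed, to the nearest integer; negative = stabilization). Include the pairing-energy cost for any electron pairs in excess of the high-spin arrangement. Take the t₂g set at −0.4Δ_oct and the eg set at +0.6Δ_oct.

Group 8 minus oxidation state +3 gives a d⁵ configuration for Fe³⁺.
Since Δ_oct = 13700 cm⁻¹ < P = 25600 cm⁻¹, the complex adopts the high-spin configuration.
Configuration: t₂g³ eg².
Orbital CFSE = 0.0Δ_oct = 0.0 × 13700 = 0 cm⁻¹.
High-spin has no excess pairs, so no pairing correction applies.

0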